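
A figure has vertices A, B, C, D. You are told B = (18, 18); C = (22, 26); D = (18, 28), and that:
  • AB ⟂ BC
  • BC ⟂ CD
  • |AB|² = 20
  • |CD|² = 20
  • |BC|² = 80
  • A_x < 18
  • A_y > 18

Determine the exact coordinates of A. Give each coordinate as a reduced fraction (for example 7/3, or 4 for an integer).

1. A_x = 14  [[AB ⟂ BC ⇒ -4x-8y+216=0] ∩ [|A−(18, 18)|²=20]]
2. A_y = 20  [[AB ⟂ BC ⇒ -4x-8y+216=0] ∩ [|A−(18, 18)|²=20]]
   so A = (14, 20)

A = (14, 20)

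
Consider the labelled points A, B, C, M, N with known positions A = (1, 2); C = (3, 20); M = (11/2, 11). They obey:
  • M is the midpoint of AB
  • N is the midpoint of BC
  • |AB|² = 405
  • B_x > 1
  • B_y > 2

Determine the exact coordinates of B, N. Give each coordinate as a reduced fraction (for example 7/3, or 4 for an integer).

B = (10, 20)
N = (13/2, 20)

1. B_x = 10  [B = 2·M−A = 2·(11/2, 11)−(1, 2)]
2. B_y = 20  [B = 2·M−A = 2·(11/2, 11)−(1, 2)]
   so B = (10, 20)
3. N_x = 13/2  [2·N = B+C = (10, 20)+(3, 20)]
4. N_y = 20  [2·N = B+C = (10, 20)+(3, 20)]
   so N = (13/2, 20)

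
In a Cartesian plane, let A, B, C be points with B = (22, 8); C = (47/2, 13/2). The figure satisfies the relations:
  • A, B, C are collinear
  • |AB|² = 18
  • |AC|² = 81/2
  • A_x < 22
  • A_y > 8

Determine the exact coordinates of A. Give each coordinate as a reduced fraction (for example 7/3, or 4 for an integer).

1. A_x = 19  [[A, B, C are collinear ⇒ 3/2x+3/2y-45=0] ∩ [|A−(22, 8)|²=18]]
2. A_y = 11  [[A, B, C are collinear ⇒ 3/2x+3/2y-45=0] ∩ [|A−(22, 8)|²=18]]
   so A = (19, 11)

A = (19, 11)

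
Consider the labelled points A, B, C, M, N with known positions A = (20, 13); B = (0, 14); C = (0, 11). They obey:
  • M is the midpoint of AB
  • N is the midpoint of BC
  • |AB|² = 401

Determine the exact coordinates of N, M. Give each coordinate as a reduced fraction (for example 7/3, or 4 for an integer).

1. M_x = 10  [2·M = A+B = (20, 13)+(0, 14)]
2. M_y = 27/2  [2·M = A+B = (20, 13)+(0, 14)]
   so M = (10, 27/2)
3. N_x = 0  [2·N = B+C = (0, 14)+(0, 11)]
4. N_y = 25/2  [2·N = B+C = (0, 14)+(0, 11)]
   so N = (0, 25/2)

N = (0, 25/2)
M = (10, 27/2)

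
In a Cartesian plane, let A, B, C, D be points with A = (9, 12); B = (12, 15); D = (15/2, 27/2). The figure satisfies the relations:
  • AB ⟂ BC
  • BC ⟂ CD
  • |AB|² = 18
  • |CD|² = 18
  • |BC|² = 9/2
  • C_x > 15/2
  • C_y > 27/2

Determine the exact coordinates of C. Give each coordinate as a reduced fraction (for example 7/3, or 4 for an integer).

C = (21/2, 33/2)

1. C_x = 21/2  [[AB ⟂ BC ⇒ 3x+3y-81=0] ∩ [|C−(15/2, 27/2)|²=18]]
2. C_y = 33/2  [[AB ⟂ BC ⇒ 3x+3y-81=0] ∩ [|C−(15/2, 27/2)|²=18]]
   so C = (21/2, 33/2)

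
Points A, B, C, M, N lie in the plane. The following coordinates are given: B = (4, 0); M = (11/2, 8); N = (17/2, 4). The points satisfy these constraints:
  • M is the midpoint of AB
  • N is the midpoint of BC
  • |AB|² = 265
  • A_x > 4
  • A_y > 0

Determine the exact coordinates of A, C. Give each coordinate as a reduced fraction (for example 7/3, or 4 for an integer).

A = (7, 16)
C = (13, 8)

1. A_x = 7  [A = 2·M−B = 2·(11/2, 8)−(4, 0)]
2. A_y = 16  [A = 2·M−B = 2·(11/2, 8)−(4, 0)]
   so A = (7, 16)
3. C_x = 13  [C = 2·N−B = 2·(17/2, 4)−(4, 0)]
4. C_y = 8  [C = 2·N−B = 2·(17/2, 4)−(4, 0)]
   so C = (13, 8)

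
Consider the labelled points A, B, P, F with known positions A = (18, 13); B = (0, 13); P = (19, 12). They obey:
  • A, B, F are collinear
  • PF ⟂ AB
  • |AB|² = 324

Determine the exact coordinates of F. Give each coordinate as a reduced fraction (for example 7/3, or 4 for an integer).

F = (19, 13)

1. F_x = 19  [[A, B, F are collinear ⇒ -18y+234=0] ∩ [PF ⟂ AB ⇒ -18x+342=0]]
2. F_y = 13  [[A, B, F are collinear ⇒ -18y+234=0] ∩ [PF ⟂ AB ⇒ -18x+342=0]]
   so F = (19, 13)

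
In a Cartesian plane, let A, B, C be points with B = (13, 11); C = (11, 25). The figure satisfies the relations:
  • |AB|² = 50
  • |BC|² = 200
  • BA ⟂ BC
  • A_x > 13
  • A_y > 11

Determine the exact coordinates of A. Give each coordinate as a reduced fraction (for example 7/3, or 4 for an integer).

A = (20, 12)

1. A_x = 20  [[BA ⟂ BC ⇒ -2x+14y-128=0] ∩ [|A−(13, 11)|²=50]]
2. A_y = 12  [[BA ⟂ BC ⇒ -2x+14y-128=0] ∩ [|A−(13, 11)|²=50]]
   so A = (20, 12)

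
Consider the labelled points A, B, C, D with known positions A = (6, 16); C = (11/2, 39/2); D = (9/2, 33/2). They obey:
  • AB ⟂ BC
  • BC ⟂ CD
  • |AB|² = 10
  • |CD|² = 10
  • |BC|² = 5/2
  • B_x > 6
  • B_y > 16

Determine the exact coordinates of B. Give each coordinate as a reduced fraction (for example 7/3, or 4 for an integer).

B = (7, 19)

1. B_x = 7  [[BC ⟂ CD ⇒ 1x+3y-64=0] ∩ [|B−(6, 16)|²=10]]
2. B_y = 19  [[BC ⟂ CD ⇒ 1x+3y-64=0] ∩ [|B−(6, 16)|²=10]]
   so B = (7, 19)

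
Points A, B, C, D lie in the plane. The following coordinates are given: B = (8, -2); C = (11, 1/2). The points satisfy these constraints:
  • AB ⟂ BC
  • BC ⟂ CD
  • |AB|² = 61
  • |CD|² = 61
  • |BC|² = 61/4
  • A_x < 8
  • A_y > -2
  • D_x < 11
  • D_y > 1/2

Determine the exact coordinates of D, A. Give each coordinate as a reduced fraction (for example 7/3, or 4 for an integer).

D = (6, 13/2)
A = (3, 4)

1. D_x = 6  [[BC ⟂ CD ⇒ 3x+5/2y-137/4=0] ∩ [|D−(11, 1/2)|²=61]]
2. D_y = 13/2  [[BC ⟂ CD ⇒ 3x+5/2y-137/4=0] ∩ [|D−(11, 1/2)|²=61]]
   so D = (6, 13/2)
3. A_x = 3  [[AB ⟂ BC ⇒ -3x-5/2y+19=0] ∩ [|A−(8, -2)|²=61]]
4. A_y = 4  [[AB ⟂ BC ⇒ -3x-5/2y+19=0] ∩ [|A−(8, -2)|²=61]]
   so A = (3, 4)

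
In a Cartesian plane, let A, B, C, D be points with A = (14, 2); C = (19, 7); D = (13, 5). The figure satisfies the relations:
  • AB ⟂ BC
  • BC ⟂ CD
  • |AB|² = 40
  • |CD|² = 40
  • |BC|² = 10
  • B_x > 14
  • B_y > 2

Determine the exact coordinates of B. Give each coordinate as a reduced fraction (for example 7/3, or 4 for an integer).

B = (20, 4)

1. B_x = 20  [[BC ⟂ CD ⇒ 6x+2y-128=0] ∩ [|B−(14, 2)|²=40]]
2. B_y = 4  [[BC ⟂ CD ⇒ 6x+2y-128=0] ∩ [|B−(14, 2)|²=40]]
   so B = (20, 4)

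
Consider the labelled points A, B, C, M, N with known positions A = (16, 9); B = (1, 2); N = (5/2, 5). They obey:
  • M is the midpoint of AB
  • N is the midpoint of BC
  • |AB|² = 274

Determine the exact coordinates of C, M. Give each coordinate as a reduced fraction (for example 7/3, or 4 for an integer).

C = (4, 8)
M = (17/2, 11/2)

1. M_x = 17/2  [2·M = A+B = (16, 9)+(1, 2)]
2. M_y = 11/2  [2·M = A+B = (16, 9)+(1, 2)]
   so M = (17/2, 11/2)
3. C_x = 4  [C = 2·N−B = 2·(5/2, 5)−(1, 2)]
4. C_y = 8  [C = 2·N−B = 2·(5/2, 5)−(1, 2)]
   so C = (4, 8)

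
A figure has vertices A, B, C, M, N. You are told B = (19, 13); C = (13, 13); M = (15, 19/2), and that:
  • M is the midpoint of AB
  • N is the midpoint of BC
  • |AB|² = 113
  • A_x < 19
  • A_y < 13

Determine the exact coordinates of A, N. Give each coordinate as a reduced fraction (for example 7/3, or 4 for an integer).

A = (11, 6)
N = (16, 13)

1. A_x = 11  [A = 2·M−B = 2·(15, 19/2)−(19, 13)]
2. A_y = 6  [A = 2·M−B = 2·(15, 19/2)−(19, 13)]
   so A = (11, 6)
3. N_x = 16  [2·N = B+C = (19, 13)+(13, 13)]
4. N_y = 13  [2·N = B+C = (19, 13)+(13, 13)]
   so N = (16, 13)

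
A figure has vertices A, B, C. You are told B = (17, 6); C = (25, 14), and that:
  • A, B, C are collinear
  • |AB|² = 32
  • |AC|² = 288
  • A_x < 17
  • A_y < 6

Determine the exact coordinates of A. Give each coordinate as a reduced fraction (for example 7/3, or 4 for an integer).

1. A_x = 13  [[A, B, C are collinear ⇒ -8x+8y+88=0] ∩ [|A−(17, 6)|²=32]]
2. A_y = 2  [[A, B, C are collinear ⇒ -8x+8y+88=0] ∩ [|A−(17, 6)|²=32]]
   so A = (13, 2)

A = (13, 2)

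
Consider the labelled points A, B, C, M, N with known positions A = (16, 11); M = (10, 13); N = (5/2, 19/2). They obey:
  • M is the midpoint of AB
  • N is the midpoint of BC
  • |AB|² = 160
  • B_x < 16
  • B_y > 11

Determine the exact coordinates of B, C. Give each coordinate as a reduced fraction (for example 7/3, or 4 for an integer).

B = (4, 15)
C = (1, 4)

1. B_x = 4  [B = 2·M−A = 2·(10, 13)−(16, 11)]
2. B_y = 15  [B = 2·M−A = 2·(10, 13)−(16, 11)]
   so B = (4, 15)
3. C_x = 1  [C = 2·N−B = 2·(5/2, 19/2)−(4, 15)]
4. C_y = 4  [C = 2·N−B = 2·(5/2, 19/2)−(4, 15)]
   so C = (1, 4)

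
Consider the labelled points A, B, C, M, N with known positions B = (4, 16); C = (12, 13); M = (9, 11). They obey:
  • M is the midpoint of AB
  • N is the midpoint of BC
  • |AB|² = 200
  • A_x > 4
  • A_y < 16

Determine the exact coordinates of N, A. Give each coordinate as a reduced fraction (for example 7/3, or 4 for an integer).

1. A_x = 14  [A = 2·M−B = 2·(9, 11)−(4, 16)]
2. A_y = 6  [A = 2·M−B = 2·(9, 11)−(4, 16)]
   so A = (14, 6)
3. N_x = 8  [2·N = B+C = (4, 16)+(12, 13)]
4. N_y = 29/2  [2·N = B+C = (4, 16)+(12, 13)]
   so N = (8, 29/2)

N = (8, 29/2)
A = (14, 6)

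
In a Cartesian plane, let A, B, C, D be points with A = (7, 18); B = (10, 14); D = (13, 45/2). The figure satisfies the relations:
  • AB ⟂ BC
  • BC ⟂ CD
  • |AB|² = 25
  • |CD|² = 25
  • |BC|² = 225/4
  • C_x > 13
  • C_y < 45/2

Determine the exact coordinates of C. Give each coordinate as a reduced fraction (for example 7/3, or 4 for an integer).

C = (16, 37/2)

1. C_x = 16  [[AB ⟂ BC ⇒ 3x-4y+26=0] ∩ [|C−(13, 45/2)|²=25]]
2. C_y = 37/2  [[AB ⟂ BC ⇒ 3x-4y+26=0] ∩ [|C−(13, 45/2)|²=25]]
   so C = (16, 37/2)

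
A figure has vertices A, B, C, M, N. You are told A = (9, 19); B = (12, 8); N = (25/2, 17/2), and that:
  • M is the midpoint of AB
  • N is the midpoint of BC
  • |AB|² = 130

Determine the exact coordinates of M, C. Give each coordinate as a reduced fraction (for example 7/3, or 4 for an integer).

M = (21/2, 27/2)
C = (13, 9)

1. M_x = 21/2  [2·M = A+B = (9, 19)+(12, 8)]
2. M_y = 27/2  [2·M = A+B = (9, 19)+(12, 8)]
   so M = (21/2, 27/2)
3. C_x = 13  [C = 2·N−B = 2·(25/2, 17/2)−(12, 8)]
4. C_y = 9  [C = 2·N−B = 2·(25/2, 17/2)−(12, 8)]
   so C = (13, 9)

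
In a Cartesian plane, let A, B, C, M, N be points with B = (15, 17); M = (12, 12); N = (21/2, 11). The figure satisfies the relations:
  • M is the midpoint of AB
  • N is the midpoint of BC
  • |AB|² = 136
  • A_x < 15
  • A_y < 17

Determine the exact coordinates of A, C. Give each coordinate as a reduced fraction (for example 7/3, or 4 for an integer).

A = (9, 7)
C = (6, 5)

1. A_x = 9  [A = 2·M−B = 2·(12, 12)−(15, 17)]
2. A_y = 7  [A = 2·M−B = 2·(12, 12)−(15, 17)]
   so A = (9, 7)
3. C_x = 6  [C = 2·N−B = 2·(21/2, 11)−(15, 17)]
4. C_y = 5  [C = 2·N−B = 2·(21/2, 11)−(15, 17)]
   so C = (6, 5)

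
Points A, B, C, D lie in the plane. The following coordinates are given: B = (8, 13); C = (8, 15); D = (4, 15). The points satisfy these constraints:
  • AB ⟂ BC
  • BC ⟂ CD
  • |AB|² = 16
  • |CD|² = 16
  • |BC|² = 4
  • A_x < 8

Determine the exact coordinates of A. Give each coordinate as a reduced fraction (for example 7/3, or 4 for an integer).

A = (4, 13)

1. A_x = 4  [[AB ⟂ BC ⇒ -2y+26=0] ∩ [|A−(8, 13)|²=16]]
2. A_y = 13  [[AB ⟂ BC ⇒ -2y+26=0] ∩ [|A−(8, 13)|²=16]]
   so A = (4, 13)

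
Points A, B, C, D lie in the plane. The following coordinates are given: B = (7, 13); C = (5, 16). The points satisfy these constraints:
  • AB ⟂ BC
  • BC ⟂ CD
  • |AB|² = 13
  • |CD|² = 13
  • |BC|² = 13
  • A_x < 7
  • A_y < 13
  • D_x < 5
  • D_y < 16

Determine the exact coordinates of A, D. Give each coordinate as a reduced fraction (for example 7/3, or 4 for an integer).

A = (4, 11)
D = (2, 14)

1. A_x = 4  [[AB ⟂ BC ⇒ 2x-3y+25=0] ∩ [|A−(7, 13)|²=13]]
2. A_y = 11  [[AB ⟂ BC ⇒ 2x-3y+25=0] ∩ [|A−(7, 13)|²=13]]
   so A = (4, 11)
3. D_x = 2  [[BC ⟂ CD ⇒ -2x+3y-38=0] ∩ [|D−(5, 16)|²=13]]
4. D_y = 14  [[BC ⟂ CD ⇒ -2x+3y-38=0] ∩ [|D−(5, 16)|²=13]]
   so D = (2, 14)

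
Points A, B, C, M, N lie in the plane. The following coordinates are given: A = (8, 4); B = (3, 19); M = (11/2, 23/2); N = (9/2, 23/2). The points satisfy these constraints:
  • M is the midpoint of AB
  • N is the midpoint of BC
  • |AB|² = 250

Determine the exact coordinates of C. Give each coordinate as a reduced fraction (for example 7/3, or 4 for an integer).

1. C_x = 6  [C = 2·N−B = 2·(9/2, 23/2)−(3, 19)]
2. C_y = 4  [C = 2·N−B = 2·(9/2, 23/2)−(3, 19)]
   so C = (6, 4)

C = (6, 4)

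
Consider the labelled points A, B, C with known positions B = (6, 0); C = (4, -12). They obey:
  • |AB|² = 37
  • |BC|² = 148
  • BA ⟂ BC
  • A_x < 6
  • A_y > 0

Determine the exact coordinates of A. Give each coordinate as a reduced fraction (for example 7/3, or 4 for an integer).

A = (0, 1)

1. A_x = 0  [[BA ⟂ BC ⇒ -2x-12y+12=0] ∩ [|A−(6, 0)|²=37]]
2. A_y = 1  [[BA ⟂ BC ⇒ -2x-12y+12=0] ∩ [|A−(6, 0)|²=37]]
   so A = (0, 1)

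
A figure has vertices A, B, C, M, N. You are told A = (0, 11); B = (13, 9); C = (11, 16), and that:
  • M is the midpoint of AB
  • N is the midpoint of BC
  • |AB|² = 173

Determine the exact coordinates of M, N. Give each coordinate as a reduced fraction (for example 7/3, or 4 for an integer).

1. M_x = 13/2  [2·M = A+B = (0, 11)+(13, 9)]
2. M_y = 10  [2·M = A+B = (0, 11)+(13, 9)]
   so M = (13/2, 10)
3. N_x = 12  [2·N = B+C = (13, 9)+(11, 16)]
4. N_y = 25/2  [2·N = B+C = (13, 9)+(11, 16)]
   so N = (12, 25/2)

M = (13/2, 10)
N = (12, 25/2)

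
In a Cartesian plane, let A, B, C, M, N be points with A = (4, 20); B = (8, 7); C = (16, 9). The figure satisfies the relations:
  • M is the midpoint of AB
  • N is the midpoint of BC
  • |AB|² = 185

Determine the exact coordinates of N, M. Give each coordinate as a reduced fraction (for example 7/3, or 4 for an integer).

1. M_x = 6  [2·M = A+B = (4, 20)+(8, 7)]
2. M_y = 27/2  [2·M = A+B = (4, 20)+(8, 7)]
   so M = (6, 27/2)
3. N_x = 12  [2·N = B+C = (8, 7)+(16, 9)]
4. N_y = 8  [2·N = B+C = (8, 7)+(16, 9)]
   so N = (12, 8)

N = (12, 8)
M = (6, 27/2)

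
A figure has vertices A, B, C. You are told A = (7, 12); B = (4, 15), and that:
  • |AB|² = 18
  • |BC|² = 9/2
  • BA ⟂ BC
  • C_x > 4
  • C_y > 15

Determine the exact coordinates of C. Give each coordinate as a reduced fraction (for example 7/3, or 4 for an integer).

1. C_x = 11/2  [[BA ⟂ BC ⇒ 3x-3y+33=0] ∩ [|C−(4, 15)|²=9/2]]
2. C_y = 33/2  [[BA ⟂ BC ⇒ 3x-3y+33=0] ∩ [|C−(4, 15)|²=9/2]]
   so C = (11/2, 33/2)

C = (11/2, 33/2)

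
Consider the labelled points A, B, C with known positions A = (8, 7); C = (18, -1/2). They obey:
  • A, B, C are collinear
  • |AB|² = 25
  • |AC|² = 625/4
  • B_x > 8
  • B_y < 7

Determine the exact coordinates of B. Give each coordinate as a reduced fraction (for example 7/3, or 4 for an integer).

1. B_x = 12  [[A, B, C are collinear ⇒ -15/2x-10y+130=0] ∩ [|B−(8, 7)|²=25]]
2. B_y = 4  [[A, B, C are collinear ⇒ -15/2x-10y+130=0] ∩ [|B−(8, 7)|²=25]]
   so B = (12, 4)

B = (12, 4)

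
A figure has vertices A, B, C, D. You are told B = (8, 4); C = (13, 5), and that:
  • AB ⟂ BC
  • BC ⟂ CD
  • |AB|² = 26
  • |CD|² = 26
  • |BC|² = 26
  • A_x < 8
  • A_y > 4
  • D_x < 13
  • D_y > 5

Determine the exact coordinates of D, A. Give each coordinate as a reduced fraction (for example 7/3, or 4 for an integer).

1. D_x = 12  [[BC ⟂ CD ⇒ 5x+1y-70=0] ∩ [|D−(13, 5)|²=26]]
2. D_y = 10  [[BC ⟂ CD ⇒ 5x+1y-70=0] ∩ [|D−(13, 5)|²=26]]
   so D = (12, 10)
3. A_x = 7  [[AB ⟂ BC ⇒ -5x-1y+44=0] ∩ [|A−(8, 4)|²=26]]
4. A_y = 9  [[AB ⟂ BC ⇒ -5x-1y+44=0] ∩ [|A−(8, 4)|²=26]]
   so A = (7, 9)

D = (12, 10)
A = (7, 9)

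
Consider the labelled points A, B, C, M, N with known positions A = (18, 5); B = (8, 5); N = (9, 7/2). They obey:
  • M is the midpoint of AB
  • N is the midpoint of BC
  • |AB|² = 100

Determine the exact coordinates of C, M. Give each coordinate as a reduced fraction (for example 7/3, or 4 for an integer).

1. M_x = 13  [2·M = A+B = (18, 5)+(8, 5)]
2. M_y = 5  [2·M = A+B = (18, 5)+(8, 5)]
   so M = (13, 5)
3. C_x = 10  [C = 2·N−B = 2·(9, 7/2)−(8, 5)]
4. C_y = 2  [C = 2·N−B = 2·(9, 7/2)−(8, 5)]
   so C = (10, 2)

C = (10, 2)
M = (13, 5)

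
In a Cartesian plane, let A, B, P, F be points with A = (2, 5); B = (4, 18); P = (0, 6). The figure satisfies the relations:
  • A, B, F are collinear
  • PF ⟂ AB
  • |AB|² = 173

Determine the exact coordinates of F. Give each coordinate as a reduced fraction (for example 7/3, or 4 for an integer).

F = (364/173, 982/173)

1. F_x = 364/173  [[A, B, F are collinear ⇒ -13x+2y+16=0] ∩ [PF ⟂ AB ⇒ 2x+13y-78=0]]
2. F_y = 982/173  [[A, B, F are collinear ⇒ -13x+2y+16=0] ∩ [PF ⟂ AB ⇒ 2x+13y-78=0]]
   so F = (364/173, 982/173)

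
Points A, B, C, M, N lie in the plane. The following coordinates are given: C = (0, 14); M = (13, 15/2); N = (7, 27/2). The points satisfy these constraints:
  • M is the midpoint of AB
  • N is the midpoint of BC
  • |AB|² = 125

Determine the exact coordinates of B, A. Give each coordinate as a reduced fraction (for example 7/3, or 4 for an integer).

1. B_x = 14  [B = 2·N−C = 2·(7, 27/2)−(0, 14)]
2. B_y = 13  [B = 2·N−C = 2·(7, 27/2)−(0, 14)]
   so B = (14, 13)
3. A_x = 12  [A = 2·M−B = 2·(13, 15/2)−(14, 13)]
4. A_y = 2  [A = 2·M−B = 2·(13, 15/2)−(14, 13)]
   so A = (12, 2)

B = (14, 13)
A = (12, 2)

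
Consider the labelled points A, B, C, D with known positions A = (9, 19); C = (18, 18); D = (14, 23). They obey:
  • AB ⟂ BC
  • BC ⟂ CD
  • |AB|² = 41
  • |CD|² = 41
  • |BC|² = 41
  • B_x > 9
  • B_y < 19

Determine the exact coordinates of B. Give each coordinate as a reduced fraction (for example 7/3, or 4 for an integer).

1. B_x = 13  [[BC ⟂ CD ⇒ 4x-5y+18=0] ∩ [|B−(9, 19)|²=41]]
2. B_y = 14  [[BC ⟂ CD ⇒ 4x-5y+18=0] ∩ [|B−(9, 19)|²=41]]
   so B = (13, 14)

B = (13, 14)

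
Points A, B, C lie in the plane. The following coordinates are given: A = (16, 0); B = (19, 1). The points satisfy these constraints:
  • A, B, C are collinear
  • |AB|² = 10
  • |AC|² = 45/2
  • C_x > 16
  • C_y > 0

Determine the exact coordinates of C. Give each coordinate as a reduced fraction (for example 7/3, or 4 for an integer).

1. C_x = 41/2  [[A, B, C are collinear ⇒ -1x+3y+16=0] ∩ [|C−(16, 0)|²=45/2]]
2. C_y = 3/2  [[A, B, C are collinear ⇒ -1x+3y+16=0] ∩ [|C−(16, 0)|²=45/2]]
   so C = (41/2, 3/2)

C = (41/2, 3/2)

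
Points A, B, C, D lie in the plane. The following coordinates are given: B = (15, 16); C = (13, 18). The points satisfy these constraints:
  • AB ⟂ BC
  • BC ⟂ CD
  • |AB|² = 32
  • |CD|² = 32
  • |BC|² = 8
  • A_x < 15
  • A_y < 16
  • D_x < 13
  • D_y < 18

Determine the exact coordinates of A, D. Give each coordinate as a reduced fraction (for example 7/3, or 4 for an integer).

1. A_x = 11  [[AB ⟂ BC ⇒ 2x-2y+2=0] ∩ [|A−(15, 16)|²=32]]
2. A_y = 12  [[AB ⟂ BC ⇒ 2x-2y+2=0] ∩ [|A−(15, 16)|²=32]]
   so A = (11, 12)
3. D_x = 9  [[BC ⟂ CD ⇒ -2x+2y-10=0] ∩ [|D−(13, 18)|²=32]]
4. D_y = 14  [[BC ⟂ CD ⇒ -2x+2y-10=0] ∩ [|D−(13, 18)|²=32]]
   so D = (9, 14)

A = (11, 12)
D = (9, 14)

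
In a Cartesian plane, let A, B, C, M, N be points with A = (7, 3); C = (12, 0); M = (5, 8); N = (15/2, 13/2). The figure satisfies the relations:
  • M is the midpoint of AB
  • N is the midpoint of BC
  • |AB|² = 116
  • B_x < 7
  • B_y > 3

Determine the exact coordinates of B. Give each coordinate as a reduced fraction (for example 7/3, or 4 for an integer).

1. B_x = 3  [B = 2·M−A = 2·(5, 8)−(7, 3)]
2. B_y = 13  [B = 2·M−A = 2·(5, 8)−(7, 3)]
   so B = (3, 13)

B = (3, 13)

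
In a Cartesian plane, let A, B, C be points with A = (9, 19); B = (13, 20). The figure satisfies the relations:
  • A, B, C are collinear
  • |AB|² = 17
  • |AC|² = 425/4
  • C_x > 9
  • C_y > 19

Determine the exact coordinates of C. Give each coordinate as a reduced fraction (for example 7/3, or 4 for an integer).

C = (19, 43/2)

1. C_x = 19  [[A, B, C are collinear ⇒ -1x+4y-67=0] ∩ [|C−(9, 19)|²=425/4]]
2. C_y = 43/2  [[A, B, C are collinear ⇒ -1x+4y-67=0] ∩ [|C−(9, 19)|²=425/4]]
   so C = (19, 43/2)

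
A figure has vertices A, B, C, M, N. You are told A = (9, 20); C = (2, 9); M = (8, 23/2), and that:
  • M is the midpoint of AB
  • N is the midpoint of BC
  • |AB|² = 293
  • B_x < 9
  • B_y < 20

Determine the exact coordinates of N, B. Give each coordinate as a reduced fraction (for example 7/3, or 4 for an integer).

N = (9/2, 6)
B = (7, 3)

1. B_x = 7  [B = 2·M−A = 2·(8, 23/2)−(9, 20)]
2. B_y = 3  [B = 2·M−A = 2·(8, 23/2)−(9, 20)]
   so B = (7, 3)
3. N_x = 9/2  [2·N = B+C = (7, 3)+(2, 9)]
4. N_y = 6  [2·N = B+C = (7, 3)+(2, 9)]
   so N = (9/2, 6)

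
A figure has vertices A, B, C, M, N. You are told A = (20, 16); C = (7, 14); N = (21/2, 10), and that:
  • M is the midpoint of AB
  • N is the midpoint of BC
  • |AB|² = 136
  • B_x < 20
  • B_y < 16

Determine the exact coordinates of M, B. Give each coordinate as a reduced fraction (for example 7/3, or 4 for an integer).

M = (17, 11)
B = (14, 6)

1. B_x = 14  [B = 2·N−C = 2·(21/2, 10)−(7, 14)]
2. B_y = 6  [B = 2·N−C = 2·(21/2, 10)−(7, 14)]
   so B = (14, 6)
3. M_x = 17  [2·M = A+B = (20, 16)+(14, 6)]
4. M_y = 11  [2·M = A+B = (20, 16)+(14, 6)]
   so M = (17, 11)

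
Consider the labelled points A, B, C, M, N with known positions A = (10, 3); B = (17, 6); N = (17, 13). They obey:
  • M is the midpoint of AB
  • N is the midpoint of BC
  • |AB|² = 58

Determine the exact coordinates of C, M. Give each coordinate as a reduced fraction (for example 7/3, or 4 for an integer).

C = (17, 20)
M = (27/2, 9/2)

1. M_x = 27/2  [2·M = A+B = (10, 3)+(17, 6)]
2. M_y = 9/2  [2·M = A+B = (10, 3)+(17, 6)]
   so M = (27/2, 9/2)
3. C_x = 17  [C = 2·N−B = 2·(17, 13)−(17, 6)]
4. C_y = 20  [C = 2·N−B = 2·(17, 13)−(17, 6)]
   so C = (17, 20)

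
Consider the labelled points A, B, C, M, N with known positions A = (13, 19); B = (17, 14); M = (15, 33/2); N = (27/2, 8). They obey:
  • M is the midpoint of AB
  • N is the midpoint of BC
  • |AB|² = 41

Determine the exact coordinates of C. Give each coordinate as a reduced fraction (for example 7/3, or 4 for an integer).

C = (10, 2)

1. C_x = 10  [C = 2·N−B = 2·(27/2, 8)−(17, 14)]
2. C_y = 2  [C = 2·N−B = 2·(27/2, 8)−(17, 14)]
   so C = (10, 2)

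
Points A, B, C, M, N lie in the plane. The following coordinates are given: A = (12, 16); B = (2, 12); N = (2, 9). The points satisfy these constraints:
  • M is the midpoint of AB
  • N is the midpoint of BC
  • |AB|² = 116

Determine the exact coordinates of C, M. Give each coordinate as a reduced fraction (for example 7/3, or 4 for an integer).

C = (2, 6)
M = (7, 14)

1. M_x = 7  [2·M = A+B = (12, 16)+(2, 12)]
2. M_y = 14  [2·M = A+B = (12, 16)+(2, 12)]
   so M = (7, 14)
3. C_x = 2  [C = 2·N−B = 2·(2, 9)−(2, 12)]
4. C_y = 6  [C = 2·N−B = 2·(2, 9)−(2, 12)]
   so C = (2, 6)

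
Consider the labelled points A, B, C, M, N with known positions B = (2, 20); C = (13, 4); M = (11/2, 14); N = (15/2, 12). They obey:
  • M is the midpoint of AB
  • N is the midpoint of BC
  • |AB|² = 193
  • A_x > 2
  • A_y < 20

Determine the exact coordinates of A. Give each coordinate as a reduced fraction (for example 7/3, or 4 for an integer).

1. A_x = 9  [A = 2·M−B = 2·(11/2, 14)−(2, 20)]
2. A_y = 8  [A = 2·M−B = 2·(11/2, 14)−(2, 20)]
   so A = (9, 8)

A = (9, 8)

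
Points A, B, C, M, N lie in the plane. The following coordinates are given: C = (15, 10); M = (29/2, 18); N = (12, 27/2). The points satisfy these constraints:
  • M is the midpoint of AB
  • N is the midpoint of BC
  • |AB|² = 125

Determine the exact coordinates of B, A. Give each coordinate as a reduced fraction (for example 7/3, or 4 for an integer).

1. B_x = 9  [B = 2·N−C = 2·(12, 27/2)−(15, 10)]
2. B_y = 17  [B = 2·N−C = 2·(12, 27/2)−(15, 10)]
   so B = (9, 17)
3. A_x = 20  [A = 2·M−B = 2·(29/2, 18)−(9, 17)]
4. A_y = 19  [A = 2·M−B = 2·(29/2, 18)−(9, 17)]
   so A = (20, 19)

B = (9, 17)
A = (20, 19)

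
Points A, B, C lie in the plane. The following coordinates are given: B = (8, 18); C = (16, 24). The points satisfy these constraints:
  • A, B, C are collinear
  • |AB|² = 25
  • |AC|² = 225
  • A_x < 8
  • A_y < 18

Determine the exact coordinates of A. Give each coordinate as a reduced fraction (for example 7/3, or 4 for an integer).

A = (4, 15)

1. A_x = 4  [[A, B, C are collinear ⇒ -6x+8y-96=0] ∩ [|A−(8, 18)|²=25]]
2. A_y = 15  [[A, B, C are collinear ⇒ -6x+8y-96=0] ∩ [|A−(8, 18)|²=25]]
   so A = (4, 15)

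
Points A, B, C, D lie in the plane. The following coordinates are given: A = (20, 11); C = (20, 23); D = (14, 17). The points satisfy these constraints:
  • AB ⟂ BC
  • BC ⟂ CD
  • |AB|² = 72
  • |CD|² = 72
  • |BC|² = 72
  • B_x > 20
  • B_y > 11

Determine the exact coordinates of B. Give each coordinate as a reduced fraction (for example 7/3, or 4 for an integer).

1. B_x = 26  [[BC ⟂ CD ⇒ 6x+6y-258=0] ∩ [|B−(20, 11)|²=72]]
2. B_y = 17  [[BC ⟂ CD ⇒ 6x+6y-258=0] ∩ [|B−(20, 11)|²=72]]
   so B = (26, 17)

B = (26, 17)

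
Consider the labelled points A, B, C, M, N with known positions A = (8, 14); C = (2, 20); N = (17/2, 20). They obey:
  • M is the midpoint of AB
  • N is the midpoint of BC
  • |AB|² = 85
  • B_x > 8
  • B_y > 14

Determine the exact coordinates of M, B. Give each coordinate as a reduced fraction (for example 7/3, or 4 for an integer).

M = (23/2, 17)
B = (15, 20)

1. B_x = 15  [B = 2·N−C = 2·(17/2, 20)−(2, 20)]
2. B_y = 20  [B = 2·N−C = 2·(17/2, 20)−(2, 20)]
   so B = (15, 20)
3. M_x = 23/2  [2·M = A+B = (8, 14)+(15, 20)]
4. M_y = 17  [2·M = A+B = (8, 14)+(15, 20)]
   so M = (23/2, 17)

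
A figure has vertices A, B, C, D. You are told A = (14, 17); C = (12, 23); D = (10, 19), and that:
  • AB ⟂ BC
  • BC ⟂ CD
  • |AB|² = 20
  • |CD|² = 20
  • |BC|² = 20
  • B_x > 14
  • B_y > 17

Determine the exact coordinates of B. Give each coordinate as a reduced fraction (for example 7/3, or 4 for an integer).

B = (16, 21)

1. B_x = 16  [[BC ⟂ CD ⇒ 2x+4y-116=0] ∩ [|B−(14, 17)|²=20]]
2. B_y = 21  [[BC ⟂ CD ⇒ 2x+4y-116=0] ∩ [|B−(14, 17)|²=20]]
   so B = (16, 21)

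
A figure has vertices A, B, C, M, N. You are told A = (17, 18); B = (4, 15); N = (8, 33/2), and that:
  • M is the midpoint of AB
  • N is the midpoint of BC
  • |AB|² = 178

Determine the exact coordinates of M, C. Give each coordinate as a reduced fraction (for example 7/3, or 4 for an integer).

1. M_x = 21/2  [2·M = A+B = (17, 18)+(4, 15)]
2. M_y = 33/2  [2·M = A+B = (17, 18)+(4, 15)]
   so M = (21/2, 33/2)
3. C_x = 12  [C = 2·N−B = 2·(8, 33/2)−(4, 15)]
4. C_y = 18  [C = 2·N−B = 2·(8, 33/2)−(4, 15)]
   so C = (12, 18)

M = (21/2, 33/2)
C = (12, 18)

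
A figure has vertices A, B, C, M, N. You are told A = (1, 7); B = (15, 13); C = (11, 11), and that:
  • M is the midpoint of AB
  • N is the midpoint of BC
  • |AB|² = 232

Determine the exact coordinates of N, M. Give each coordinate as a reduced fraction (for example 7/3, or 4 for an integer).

N = (13, 12)
M = (8, 10)

1. M_x = 8  [2·M = A+B = (1, 7)+(15, 13)]
2. M_y = 10  [2·M = A+B = (1, 7)+(15, 13)]
   so M = (8, 10)
3. N_x = 13  [2·N = B+C = (15, 13)+(11, 11)]
4. N_y = 12  [2·N = B+C = (15, 13)+(11, 11)]
   so N = (13, 12)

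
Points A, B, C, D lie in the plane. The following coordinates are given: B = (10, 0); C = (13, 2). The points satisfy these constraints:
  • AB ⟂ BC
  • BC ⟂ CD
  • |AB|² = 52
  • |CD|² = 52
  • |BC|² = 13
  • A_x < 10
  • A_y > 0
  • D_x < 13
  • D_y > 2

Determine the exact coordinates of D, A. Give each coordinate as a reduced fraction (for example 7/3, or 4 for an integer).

D = (9, 8)
A = (6, 6)

1. D_x = 9  [[BC ⟂ CD ⇒ 3x+2y-43=0] ∩ [|D−(13, 2)|²=52]]
2. D_y = 8  [[BC ⟂ CD ⇒ 3x+2y-43=0] ∩ [|D−(13, 2)|²=52]]
   so D = (9, 8)
3. A_x = 6  [[AB ⟂ BC ⇒ -3x-2y+30=0] ∩ [|A−(10, 0)|²=52]]
4. A_y = 6  [[AB ⟂ BC ⇒ -3x-2y+30=0] ∩ [|A−(10, 0)|²=52]]
   so A = (6, 6)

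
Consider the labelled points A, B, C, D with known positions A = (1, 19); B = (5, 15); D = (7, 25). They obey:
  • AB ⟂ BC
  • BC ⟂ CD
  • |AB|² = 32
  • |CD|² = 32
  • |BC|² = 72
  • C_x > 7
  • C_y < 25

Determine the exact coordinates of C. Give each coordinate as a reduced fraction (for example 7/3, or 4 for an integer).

1. C_x = 11  [[AB ⟂ BC ⇒ 4x-4y+40=0] ∩ [|C−(7, 25)|²=32]]
2. C_y = 21  [[AB ⟂ BC ⇒ 4x-4y+40=0] ∩ [|C−(7, 25)|²=32]]
   so C = (11, 21)

C = (11, 21)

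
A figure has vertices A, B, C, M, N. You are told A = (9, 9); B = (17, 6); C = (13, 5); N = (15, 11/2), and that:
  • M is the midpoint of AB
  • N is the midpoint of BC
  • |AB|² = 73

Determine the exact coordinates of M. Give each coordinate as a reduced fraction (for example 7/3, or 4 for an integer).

M = (13, 15/2)

1. M_x = 13  [2·M = A+B = (9, 9)+(17, 6)]
2. M_y = 15/2  [2·M = A+B = (9, 9)+(17, 6)]
   so M = (13, 15/2)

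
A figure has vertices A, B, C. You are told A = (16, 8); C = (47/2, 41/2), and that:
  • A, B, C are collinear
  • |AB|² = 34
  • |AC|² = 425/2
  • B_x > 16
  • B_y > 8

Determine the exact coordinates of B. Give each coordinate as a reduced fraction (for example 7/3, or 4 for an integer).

1. B_x = 19  [[A, B, C are collinear ⇒ 25/2x-15/2y-140=0] ∩ [|B−(16, 8)|²=34]]
2. B_y = 13  [[A, B, C are collinear ⇒ 25/2x-15/2y-140=0] ∩ [|B−(16, 8)|²=34]]
   so B = (19, 13)

B = (19, 13)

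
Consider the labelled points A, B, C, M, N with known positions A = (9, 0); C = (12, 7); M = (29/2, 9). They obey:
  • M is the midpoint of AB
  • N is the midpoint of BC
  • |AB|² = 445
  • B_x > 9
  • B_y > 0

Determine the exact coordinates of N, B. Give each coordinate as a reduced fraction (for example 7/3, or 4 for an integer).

N = (16, 25/2)
B = (20, 18)

1. B_x = 20  [B = 2·M−A = 2·(29/2, 9)−(9, 0)]
2. B_y = 18  [B = 2·M−A = 2·(29/2, 9)−(9, 0)]
   so B = (20, 18)
3. N_x = 16  [2·N = B+C = (20, 18)+(12, 7)]
4. N_y = 25/2  [2·N = B+C = (20, 18)+(12, 7)]
   so N = (16, 25/2)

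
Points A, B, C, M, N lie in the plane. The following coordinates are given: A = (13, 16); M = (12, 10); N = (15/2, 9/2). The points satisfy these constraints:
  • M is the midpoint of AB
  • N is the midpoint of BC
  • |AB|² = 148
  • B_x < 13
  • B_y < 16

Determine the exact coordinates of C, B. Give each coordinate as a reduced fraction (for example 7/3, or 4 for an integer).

C = (4, 5)
B = (11, 4)

1. B_x = 11  [B = 2·M−A = 2·(12, 10)−(13, 16)]
2. B_y = 4  [B = 2·M−A = 2·(12, 10)−(13, 16)]
   so B = (11, 4)
3. C_x = 4  [C = 2·N−B = 2·(15/2, 9/2)−(11, 4)]
4. C_y = 5  [C = 2·N−B = 2·(15/2, 9/2)−(11, 4)]
   so C = (4, 5)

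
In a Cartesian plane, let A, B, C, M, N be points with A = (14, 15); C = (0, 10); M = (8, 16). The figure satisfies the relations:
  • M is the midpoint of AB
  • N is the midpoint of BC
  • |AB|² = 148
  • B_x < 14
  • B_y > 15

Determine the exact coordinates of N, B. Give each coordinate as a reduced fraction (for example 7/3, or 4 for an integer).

1. B_x = 2  [B = 2·M−A = 2·(8, 16)−(14, 15)]
2. B_y = 17  [B = 2·M−A = 2·(8, 16)−(14, 15)]
   so B = (2, 17)
3. N_x = 1  [2·N = B+C = (2, 17)+(0, 10)]
4. N_y = 27/2  [2·N = B+C = (2, 17)+(0, 10)]
   so N = (1, 27/2)

N = (1, 27/2)
B = (2, 17)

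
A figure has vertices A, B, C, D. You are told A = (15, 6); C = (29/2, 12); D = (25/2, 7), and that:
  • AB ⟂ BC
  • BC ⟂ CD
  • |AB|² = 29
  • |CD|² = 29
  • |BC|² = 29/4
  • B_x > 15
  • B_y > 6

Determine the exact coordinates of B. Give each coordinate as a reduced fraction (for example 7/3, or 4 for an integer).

1. B_x = 17  [[BC ⟂ CD ⇒ 2x+5y-89=0] ∩ [|B−(15, 6)|²=29]]
2. B_y = 11  [[BC ⟂ CD ⇒ 2x+5y-89=0] ∩ [|B−(15, 6)|²=29]]
   so B = (17, 11)

B = (17, 11)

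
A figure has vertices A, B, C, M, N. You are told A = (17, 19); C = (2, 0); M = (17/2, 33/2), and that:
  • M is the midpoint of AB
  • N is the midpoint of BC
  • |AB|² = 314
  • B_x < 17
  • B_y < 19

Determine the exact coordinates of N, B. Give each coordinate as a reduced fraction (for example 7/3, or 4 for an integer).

1. B_x = 0  [B = 2·M−A = 2·(17/2, 33/2)−(17, 19)]
2. B_y = 14  [B = 2·M−A = 2·(17/2, 33/2)−(17, 19)]
   so B = (0, 14)
3. N_x = 1  [2·N = B+C = (0, 14)+(2, 0)]
4. N_y = 7  [2·N = B+C = (0, 14)+(2, 0)]
   so N = (1, 7)

N = (1, 7)
B = (0, 14)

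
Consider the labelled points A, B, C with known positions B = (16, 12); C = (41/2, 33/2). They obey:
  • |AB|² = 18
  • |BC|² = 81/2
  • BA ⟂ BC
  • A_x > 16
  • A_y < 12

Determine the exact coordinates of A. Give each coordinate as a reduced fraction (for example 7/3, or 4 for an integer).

A = (19, 9)

1. A_x = 19  [[BA ⟂ BC ⇒ 9/2x+9/2y-126=0] ∩ [|A−(16, 12)|²=18]]
2. A_y = 9  [[BA ⟂ BC ⇒ 9/2x+9/2y-126=0] ∩ [|A−(16, 12)|²=18]]
   so A = (19, 9)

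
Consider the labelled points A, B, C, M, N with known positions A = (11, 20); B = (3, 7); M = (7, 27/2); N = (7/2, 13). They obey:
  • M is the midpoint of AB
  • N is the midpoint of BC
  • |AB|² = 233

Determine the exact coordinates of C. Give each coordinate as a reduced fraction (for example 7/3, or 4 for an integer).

C = (4, 19)

1. C_x = 4  [C = 2·N−B = 2·(7/2, 13)−(3, 7)]
2. C_y = 19  [C = 2·N−B = 2·(7/2, 13)−(3, 7)]
   so C = (4, 19)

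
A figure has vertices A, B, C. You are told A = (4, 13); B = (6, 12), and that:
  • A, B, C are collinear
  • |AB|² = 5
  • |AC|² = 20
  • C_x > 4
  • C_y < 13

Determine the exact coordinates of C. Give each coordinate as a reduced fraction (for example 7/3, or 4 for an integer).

C = (8, 11)

1. C_x = 8  [[A, B, C are collinear ⇒ 1x+2y-30=0] ∩ [|C−(4, 13)|²=20]]
2. C_y = 11  [[A, B, C are collinear ⇒ 1x+2y-30=0] ∩ [|C−(4, 13)|²=20]]
   so C = (8, 11)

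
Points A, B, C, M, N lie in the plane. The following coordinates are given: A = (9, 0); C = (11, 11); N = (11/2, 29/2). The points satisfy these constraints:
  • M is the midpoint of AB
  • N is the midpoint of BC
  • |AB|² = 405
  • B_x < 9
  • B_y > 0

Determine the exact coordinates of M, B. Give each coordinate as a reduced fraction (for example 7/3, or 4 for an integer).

1. B_x = 0  [B = 2·N−C = 2·(11/2, 29/2)−(11, 11)]
2. B_y = 18  [B = 2·N−C = 2·(11/2, 29/2)−(11, 11)]
   so B = (0, 18)
3. M_x = 9/2  [2·M = A+B = (9, 0)+(0, 18)]
4. M_y = 9  [2·M = A+B = (9, 0)+(0, 18)]
   so M = (9/2, 9)

M = (9/2, 9)
B = (0, 18)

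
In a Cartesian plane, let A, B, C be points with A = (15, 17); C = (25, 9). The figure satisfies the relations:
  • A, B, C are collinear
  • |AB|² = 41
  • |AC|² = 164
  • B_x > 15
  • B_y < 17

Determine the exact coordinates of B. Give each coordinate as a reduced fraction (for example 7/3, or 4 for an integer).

1. B_x = 20  [[A, B, C are collinear ⇒ -8x-10y+290=0] ∩ [|B−(15, 17)|²=41]]
2. B_y = 13  [[A, B, C are collinear ⇒ -8x-10y+290=0] ∩ [|B−(15, 17)|²=41]]
   so B = (20, 13)

B = (20, 13)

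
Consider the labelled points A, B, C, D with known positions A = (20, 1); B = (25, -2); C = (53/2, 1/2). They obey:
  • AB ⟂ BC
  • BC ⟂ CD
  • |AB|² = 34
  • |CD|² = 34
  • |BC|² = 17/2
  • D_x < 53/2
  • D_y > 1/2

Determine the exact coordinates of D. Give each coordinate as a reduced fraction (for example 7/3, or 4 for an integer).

D = (43/2, 7/2)

1. D_x = 43/2  [[BC ⟂ CD ⇒ 3/2x+5/2y-41=0] ∩ [|D−(53/2, 1/2)|²=34]]
2. D_y = 7/2  [[BC ⟂ CD ⇒ 3/2x+5/2y-41=0] ∩ [|D−(53/2, 1/2)|²=34]]
   so D = (43/2, 7/2)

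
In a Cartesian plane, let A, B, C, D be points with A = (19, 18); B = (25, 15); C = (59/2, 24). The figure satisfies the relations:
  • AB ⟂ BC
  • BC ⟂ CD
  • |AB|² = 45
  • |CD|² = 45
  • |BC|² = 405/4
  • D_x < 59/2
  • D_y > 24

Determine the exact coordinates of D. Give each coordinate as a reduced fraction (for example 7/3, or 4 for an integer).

1. D_x = 47/2  [[BC ⟂ CD ⇒ 9/2x+9y-1395/4=0] ∩ [|D−(59/2, 24)|²=45]]
2. D_y = 27  [[BC ⟂ CD ⇒ 9/2x+9y-1395/4=0] ∩ [|D−(59/2, 24)|²=45]]
   so D = (47/2, 27)

D = (47/2, 27)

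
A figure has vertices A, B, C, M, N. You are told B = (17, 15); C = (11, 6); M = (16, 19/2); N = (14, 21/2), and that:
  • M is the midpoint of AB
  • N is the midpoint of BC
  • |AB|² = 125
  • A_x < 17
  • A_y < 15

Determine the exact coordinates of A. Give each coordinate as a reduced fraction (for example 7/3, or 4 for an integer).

1. A_x = 15  [A = 2·M−B = 2·(16, 19/2)−(17, 15)]
2. A_y = 4  [A = 2·M−B = 2·(16, 19/2)−(17, 15)]
   so A = (15, 4)

A = (15, 4)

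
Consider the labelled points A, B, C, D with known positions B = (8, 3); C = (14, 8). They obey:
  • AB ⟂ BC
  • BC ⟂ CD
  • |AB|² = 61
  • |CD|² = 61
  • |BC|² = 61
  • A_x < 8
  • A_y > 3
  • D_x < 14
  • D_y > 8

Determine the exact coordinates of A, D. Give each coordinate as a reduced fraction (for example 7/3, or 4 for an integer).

1. A_x = 3  [[AB ⟂ BC ⇒ -6x-5y+63=0] ∩ [|A−(8, 3)|²=61]]
2. A_y = 9  [[AB ⟂ BC ⇒ -6x-5y+63=0] ∩ [|A−(8, 3)|²=61]]
   so A = (3, 9)
3. D_x = 9  [[BC ⟂ CD ⇒ 6x+5y-124=0] ∩ [|D−(14, 8)|²=61]]
4. D_y = 14  [[BC ⟂ CD ⇒ 6x+5y-124=0] ∩ [|D−(14, 8)|²=61]]
   so D = (9, 14)

A = (3, 9)
D = (9, 14)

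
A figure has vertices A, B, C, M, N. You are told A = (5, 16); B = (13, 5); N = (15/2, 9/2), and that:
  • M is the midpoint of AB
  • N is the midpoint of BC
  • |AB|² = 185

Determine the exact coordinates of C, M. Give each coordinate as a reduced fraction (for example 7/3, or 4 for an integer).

1. M_x = 9  [2·M = A+B = (5, 16)+(13, 5)]
2. M_y = 21/2  [2·M = A+B = (5, 16)+(13, 5)]
   so M = (9, 21/2)
3. C_x = 2  [C = 2·N−B = 2·(15/2, 9/2)−(13, 5)]
4. C_y = 4  [C = 2·N−B = 2·(15/2, 9/2)−(13, 5)]
   so C = (2, 4)

C = (2, 4)
M = (9, 21/2)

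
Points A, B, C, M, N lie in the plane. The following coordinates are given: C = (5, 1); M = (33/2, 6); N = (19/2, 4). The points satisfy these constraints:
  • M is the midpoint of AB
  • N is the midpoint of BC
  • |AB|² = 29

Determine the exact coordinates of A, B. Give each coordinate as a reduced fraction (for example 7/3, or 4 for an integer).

A = (19, 5)
B = (14, 7)

1. B_x = 14  [B = 2·N−C = 2·(19/2, 4)−(5, 1)]
2. B_y = 7  [B = 2·N−C = 2·(19/2, 4)−(5, 1)]
   so B = (14, 7)
3. A_x = 19  [A = 2·M−B = 2·(33/2, 6)−(14, 7)]
4. A_y = 5  [A = 2·M−B = 2·(33/2, 6)−(14, 7)]
   so A = (19, 5)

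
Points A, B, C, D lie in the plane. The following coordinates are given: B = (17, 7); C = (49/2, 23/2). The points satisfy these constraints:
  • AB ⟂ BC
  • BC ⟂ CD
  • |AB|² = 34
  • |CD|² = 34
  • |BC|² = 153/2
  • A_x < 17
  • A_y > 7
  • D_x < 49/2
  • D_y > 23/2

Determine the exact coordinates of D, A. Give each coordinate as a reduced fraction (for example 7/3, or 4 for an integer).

D = (43/2, 33/2)
A = (14, 12)

1. D_x = 43/2  [[BC ⟂ CD ⇒ 15/2x+9/2y-471/2=0] ∩ [|D−(49/2, 23/2)|²=34]]
2. D_y = 33/2  [[BC ⟂ CD ⇒ 15/2x+9/2y-471/2=0] ∩ [|D−(49/2, 23/2)|²=34]]
   so D = (43/2, 33/2)
3. A_x = 14  [[AB ⟂ BC ⇒ -15/2x-9/2y+159=0] ∩ [|A−(17, 7)|²=34]]
4. A_y = 12  [[AB ⟂ BC ⇒ -15/2x-9/2y+159=0] ∩ [|A−(17, 7)|²=34]]
   so A = (14, 12)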